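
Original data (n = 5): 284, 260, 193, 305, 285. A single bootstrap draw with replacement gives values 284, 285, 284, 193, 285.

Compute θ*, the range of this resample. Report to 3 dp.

Range = 285 − 193 = 92.000

θ* = 92.000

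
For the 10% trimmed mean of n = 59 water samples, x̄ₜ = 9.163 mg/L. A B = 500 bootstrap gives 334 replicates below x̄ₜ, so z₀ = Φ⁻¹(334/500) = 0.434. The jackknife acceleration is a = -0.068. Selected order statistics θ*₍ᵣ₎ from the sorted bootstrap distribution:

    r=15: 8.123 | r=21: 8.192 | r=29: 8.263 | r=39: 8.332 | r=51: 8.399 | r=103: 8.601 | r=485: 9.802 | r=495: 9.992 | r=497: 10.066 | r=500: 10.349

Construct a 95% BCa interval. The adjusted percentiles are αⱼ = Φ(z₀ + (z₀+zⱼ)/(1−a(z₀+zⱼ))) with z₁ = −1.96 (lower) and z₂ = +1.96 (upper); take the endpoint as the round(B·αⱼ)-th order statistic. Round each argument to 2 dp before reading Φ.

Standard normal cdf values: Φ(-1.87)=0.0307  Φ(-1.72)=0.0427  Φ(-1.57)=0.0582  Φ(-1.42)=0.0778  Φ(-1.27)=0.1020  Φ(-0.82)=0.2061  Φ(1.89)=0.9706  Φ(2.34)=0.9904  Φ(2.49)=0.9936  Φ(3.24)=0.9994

(8.399, 10.066)

Lower: z₀ + z₁ = 0.434 + (-1.960) = -1.526; 1 − a(z₀+z₁) = 1 − (-0.068)(-1.526) = 0.8962; argument = 0.434 + (-1.526)/0.8962 = -1.2687 → -1.27.
α₁ = Φ(-1.27) = 0.1020; rank = round(500 × 0.1020) = 51; θ*₍51₎ = 8.399.
Upper: z₀ + z₂ = 2.394; 1 − a(z₀+z₂) = 1.1628; argument = 2.4928 → 2.49; α₂ = 0.9936; rank = 497; θ*₍497₎ = 10.066.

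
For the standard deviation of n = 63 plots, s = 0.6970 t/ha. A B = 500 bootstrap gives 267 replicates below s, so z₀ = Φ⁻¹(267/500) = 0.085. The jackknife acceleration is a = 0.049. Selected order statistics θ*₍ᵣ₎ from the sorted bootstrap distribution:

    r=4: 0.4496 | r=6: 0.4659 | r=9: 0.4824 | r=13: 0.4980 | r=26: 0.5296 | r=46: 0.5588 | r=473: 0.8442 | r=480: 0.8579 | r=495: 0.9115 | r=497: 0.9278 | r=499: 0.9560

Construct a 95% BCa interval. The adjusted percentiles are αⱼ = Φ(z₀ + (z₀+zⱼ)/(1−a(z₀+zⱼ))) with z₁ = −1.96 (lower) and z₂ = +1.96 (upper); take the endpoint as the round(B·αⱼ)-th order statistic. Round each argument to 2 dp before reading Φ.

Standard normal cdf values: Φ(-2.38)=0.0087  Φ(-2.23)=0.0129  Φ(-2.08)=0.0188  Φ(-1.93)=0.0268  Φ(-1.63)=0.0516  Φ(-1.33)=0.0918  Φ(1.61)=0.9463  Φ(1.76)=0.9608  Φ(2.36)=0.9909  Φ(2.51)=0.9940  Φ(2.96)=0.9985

Lower: z₀ + z₁ = 0.085 + (-1.960) = -1.875; 1 − a(z₀+z₁) = 1 − (0.049)(-1.875) = 1.0919; argument = 0.085 + (-1.875)/1.0919 = -1.6322 → -1.63.
α₁ = Φ(-1.63) = 0.0516; rank = round(500 × 0.0516) = 26; θ*₍26₎ = 0.5296.
Upper: z₀ + z₂ = 2.045; 1 − a(z₀+z₂) = 0.8998; argument = 2.3577 → 2.36; α₂ = 0.9909; rank = 495; θ*₍495₎ = 0.9115.

(0.5296, 0.9115)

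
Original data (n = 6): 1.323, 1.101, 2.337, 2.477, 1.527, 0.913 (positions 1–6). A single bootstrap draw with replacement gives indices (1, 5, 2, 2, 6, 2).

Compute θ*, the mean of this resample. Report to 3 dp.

θ* = 1.178

Resample values: 1.323, 1.527, 1.101, 1.101, 0.913, 1.101.
Mean = (1.323 + 1.527 + 1.101 + 1.101 + 0.913 + 1.101) / 6 = 7.0660 / 6 = 1.178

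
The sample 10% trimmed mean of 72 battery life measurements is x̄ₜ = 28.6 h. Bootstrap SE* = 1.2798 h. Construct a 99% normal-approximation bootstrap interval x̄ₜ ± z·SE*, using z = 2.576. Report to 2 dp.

(25.30, 31.90)

Margin = 2.576 × 1.2798 = 3.297
Interval: 28.6 ± 3.297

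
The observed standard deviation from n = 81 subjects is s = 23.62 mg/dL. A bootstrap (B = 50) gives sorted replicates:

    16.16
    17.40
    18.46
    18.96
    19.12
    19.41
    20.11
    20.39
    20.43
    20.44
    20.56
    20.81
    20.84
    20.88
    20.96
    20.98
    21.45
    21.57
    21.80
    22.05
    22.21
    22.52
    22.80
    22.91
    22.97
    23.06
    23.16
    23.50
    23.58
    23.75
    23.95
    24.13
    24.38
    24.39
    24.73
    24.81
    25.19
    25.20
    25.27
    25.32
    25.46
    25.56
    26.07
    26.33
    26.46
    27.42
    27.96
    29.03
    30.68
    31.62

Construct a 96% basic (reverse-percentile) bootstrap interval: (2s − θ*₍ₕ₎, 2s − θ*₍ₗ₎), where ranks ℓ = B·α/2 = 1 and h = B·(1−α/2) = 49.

Percentile endpoints at ranks 1 and 49: θ*₍1₎ = 16.16, θ*₍49₎ = 30.68.
Basic interval reflects these around s:
  lower = 2 × 23.62 − 30.68 = 16.56
  upper = 2 × 23.62 − 16.16 = 31.08

(16.56, 31.08)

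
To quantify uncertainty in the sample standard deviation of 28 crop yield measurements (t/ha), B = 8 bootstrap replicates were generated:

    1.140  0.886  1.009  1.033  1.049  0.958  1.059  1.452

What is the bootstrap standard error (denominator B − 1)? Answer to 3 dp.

SE* = 0.170

Bootstrap SE is the standard deviation of the 8 replicate standard deviations.
Mean of replicates: (1.140 + 0.886 + 1.009 + 1.033 + 1.049 + 0.958 + 1.059 + 1.452) / 8 = 8.5860 / 8 = 1.0733
Sum of squared deviations: (+0.0667)² + (−0.1873)² + (−0.0643)² + (−0.0403)² + (−0.0243)² + (−0.1153)² + (−0.0143)² + (+0.3787)² = 0.2028
Variance = 0.2028 / 7 = 0.0290
SE* = √0.0290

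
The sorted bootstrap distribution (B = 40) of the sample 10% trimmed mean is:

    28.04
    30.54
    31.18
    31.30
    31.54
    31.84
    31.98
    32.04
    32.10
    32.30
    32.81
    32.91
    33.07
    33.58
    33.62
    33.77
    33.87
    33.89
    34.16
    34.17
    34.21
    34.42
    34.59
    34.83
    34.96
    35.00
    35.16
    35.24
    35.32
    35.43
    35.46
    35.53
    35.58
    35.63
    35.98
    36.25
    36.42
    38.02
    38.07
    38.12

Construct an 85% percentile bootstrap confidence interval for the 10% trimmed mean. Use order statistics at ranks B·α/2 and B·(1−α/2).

α = 0.15; lower rank = 40 × 0.075 = 3; upper rank = 40 × 0.925 = 37.
The 3rd smallest replicate is 31.18; the 37th is 36.42.

(31.18, 36.42)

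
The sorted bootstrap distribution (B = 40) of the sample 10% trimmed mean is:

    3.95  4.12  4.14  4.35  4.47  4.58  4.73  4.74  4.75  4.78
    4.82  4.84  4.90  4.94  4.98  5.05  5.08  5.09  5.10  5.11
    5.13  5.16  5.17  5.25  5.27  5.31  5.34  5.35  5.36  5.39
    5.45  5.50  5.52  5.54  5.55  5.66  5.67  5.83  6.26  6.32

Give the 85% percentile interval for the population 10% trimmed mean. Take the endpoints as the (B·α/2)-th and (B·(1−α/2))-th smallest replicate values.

(4.14, 5.67)

α = 0.15; lower rank = 40 × 0.075 = 3; upper rank = 40 × 0.925 = 37.
The 3rd smallest replicate is 4.14; the 37th is 5.67.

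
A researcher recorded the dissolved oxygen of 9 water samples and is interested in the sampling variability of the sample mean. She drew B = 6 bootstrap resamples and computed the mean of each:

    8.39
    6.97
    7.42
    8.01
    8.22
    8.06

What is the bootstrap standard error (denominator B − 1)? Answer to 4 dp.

SE* = 0.5399

Bootstrap SE is the standard deviation of the 6 replicate means.
Mean of replicates: (8.39 + 6.97 + 7.42 + 8.01 + 8.22 + 8.06) / 6 = 47.07000 / 6 = 7.84500
Sum of squared deviations: (+0.54500)² + (−0.87500)² + (−0.42500)² + (+0.16500)² + (+0.37500)² + (+0.21500)² = 1.45735
Variance = 1.45735 / 5 = 0.29147
SE* = √0.29147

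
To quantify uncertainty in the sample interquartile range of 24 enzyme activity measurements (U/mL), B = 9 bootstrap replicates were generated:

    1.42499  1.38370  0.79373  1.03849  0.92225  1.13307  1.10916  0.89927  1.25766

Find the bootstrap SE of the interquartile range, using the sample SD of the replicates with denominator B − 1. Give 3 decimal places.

SE* = 0.218

Bootstrap SE is the standard deviation of the 9 replicate interquartile ranges.
Mean of replicates: (1.42499 + 1.38370 + 0.79373 + 1.03849 + 0.92225 + 1.13307 + 1.10916 + 0.89927 + 1.25766) / 9 = 9.962320 / 9 = 1.106924
Sum of squared deviations: (+0.318066)² + (+0.276776)² + (−0.313194)² + (−0.068434)² + (−0.184674)² + (+0.026146)² + (+0.002236)² + (−0.207654)² + (+0.150736)² = 0.381179
Variance = 0.381179 / 8 = 0.047647
SE* = √0.047647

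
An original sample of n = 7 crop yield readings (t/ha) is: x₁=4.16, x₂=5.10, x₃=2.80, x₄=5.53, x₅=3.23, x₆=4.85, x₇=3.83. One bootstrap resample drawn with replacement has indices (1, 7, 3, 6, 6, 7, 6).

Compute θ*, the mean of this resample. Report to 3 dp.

Resample values: 4.16, 3.83, 2.80, 4.85, 4.85, 3.83, 4.85.
Mean = (4.16 + 3.83 + 2.80 + 4.85 + 4.85 + 3.83 + 4.85) / 7 = 29.170 / 7 = 4.167

θ* = 4.167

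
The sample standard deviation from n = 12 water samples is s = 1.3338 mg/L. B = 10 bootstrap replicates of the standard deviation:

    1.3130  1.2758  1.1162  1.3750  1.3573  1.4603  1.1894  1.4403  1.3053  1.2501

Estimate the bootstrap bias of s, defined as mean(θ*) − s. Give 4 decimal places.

mean(θ*) = (1.3130 + 1.2758 + 1.1162 + 1.3750 + 1.3573 + 1.4603 + 1.1894 + 1.4403 + 1.3053 + 1.2501) / 10 = 1.30827
bias = 1.30827 − 1.3338

bias = −0.0255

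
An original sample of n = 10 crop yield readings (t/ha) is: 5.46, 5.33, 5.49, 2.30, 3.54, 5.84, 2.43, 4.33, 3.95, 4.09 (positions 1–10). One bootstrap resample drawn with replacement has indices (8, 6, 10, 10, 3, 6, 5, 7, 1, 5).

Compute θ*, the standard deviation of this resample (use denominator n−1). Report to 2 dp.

Resample values: 4.33, 5.84, 4.09, 4.09, 5.49, 5.84, 3.54, 2.43, 5.46, 3.54.
Mean = 4.4650; sum of squared deviations = 11.9738
s² = 11.9738 / 9 = 1.3304
s = √1.3304 = 1.15

θ* = 1.15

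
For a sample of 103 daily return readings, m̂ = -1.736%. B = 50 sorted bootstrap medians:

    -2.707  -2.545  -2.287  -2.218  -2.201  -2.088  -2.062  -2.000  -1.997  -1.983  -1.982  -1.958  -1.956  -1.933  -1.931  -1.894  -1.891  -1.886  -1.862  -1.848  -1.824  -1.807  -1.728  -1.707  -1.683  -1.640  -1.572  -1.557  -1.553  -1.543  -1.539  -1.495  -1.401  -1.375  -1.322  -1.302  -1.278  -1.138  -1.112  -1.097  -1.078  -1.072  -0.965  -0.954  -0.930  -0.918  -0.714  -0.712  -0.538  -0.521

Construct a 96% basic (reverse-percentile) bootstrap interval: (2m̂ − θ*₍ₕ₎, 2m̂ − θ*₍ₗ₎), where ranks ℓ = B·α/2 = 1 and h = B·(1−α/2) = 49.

(-2.934, -0.765)

Percentile endpoints at ranks 1 and 49: θ*₍1₎ = -2.707, θ*₍49₎ = -0.538.
Basic interval reflects these around m̂:
  lower = 2 × -1.736 − -0.538 = -2.934
  upper = 2 × -1.736 − -2.707 = -0.765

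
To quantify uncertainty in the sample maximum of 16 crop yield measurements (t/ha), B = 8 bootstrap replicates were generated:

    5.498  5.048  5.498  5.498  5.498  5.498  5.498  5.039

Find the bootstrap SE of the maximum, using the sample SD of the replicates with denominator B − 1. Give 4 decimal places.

Bootstrap SE is the standard deviation of the 8 replicate maximums.
Mean of replicates: (5.498 + 5.048 + 5.498 + 5.498 + 5.498 + 5.498 + 5.498 + 5.039) / 8 = 43.07500 / 8 = 5.38438
Sum of squared deviations: (+0.11362)² + (−0.33638)² + (+0.11362)² + (+0.11362)² + (+0.11362)² + (+0.11362)² + (+0.11362)² + (−0.34538)² = 0.30990
Variance = 0.30990 / 7 = 0.04427
SE* = √0.04427

SE* = 0.2104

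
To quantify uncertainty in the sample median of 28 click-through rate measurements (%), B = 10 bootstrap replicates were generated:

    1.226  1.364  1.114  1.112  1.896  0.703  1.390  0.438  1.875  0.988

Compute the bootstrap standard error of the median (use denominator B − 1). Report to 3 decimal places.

SE* = 0.458

Bootstrap SE is the standard deviation of the 10 replicate medians.
Mean of replicates: (1.226 + 1.364 + 1.114 + 1.112 + 1.896 + 0.703 + 1.390 + 0.438 + 1.875 + 0.988) / 10 = 12.1060 / 10 = 1.2106
Sum of squared deviations: (+0.0154)² + (+0.1534)² + (−0.0966)² + (−0.0986)² + (+0.6854)² + (−0.5076)² + (+0.1794)² + (−0.7726)² + (+0.6644)² + (−0.2226)² = 1.8903
Variance = 1.8903 / 9 = 0.2100
SE* = √0.2100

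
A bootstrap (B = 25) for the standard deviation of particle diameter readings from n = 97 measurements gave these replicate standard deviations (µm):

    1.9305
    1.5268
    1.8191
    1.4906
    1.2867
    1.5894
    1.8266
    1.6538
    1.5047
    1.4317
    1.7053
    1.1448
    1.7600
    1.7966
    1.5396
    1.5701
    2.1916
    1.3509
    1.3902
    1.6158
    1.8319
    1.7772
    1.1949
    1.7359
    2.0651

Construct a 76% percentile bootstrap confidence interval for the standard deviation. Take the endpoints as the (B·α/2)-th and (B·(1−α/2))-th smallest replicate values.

(1.2867, 1.8319)

Sorted replicates: 1.1448, 1.1949, 1.2867, 1.3509, 1.3902, 1.4317, 1.4906, 1.5047, 1.5268, 1.5396, 1.5701, 1.5894, 1.6158, 1.6538, 1.7053, 1.7359, 1.7600, 1.7772, 1.7966, 1.8191, 1.8266, 1.8319, 1.9305, 2.0651, 2.1916
α = 0.24; lower rank = 25 × 0.120 = 3; upper rank = 25 × 0.880 = 22.
The 3rd smallest replicate is 1.2867; the 22nd is 1.8319.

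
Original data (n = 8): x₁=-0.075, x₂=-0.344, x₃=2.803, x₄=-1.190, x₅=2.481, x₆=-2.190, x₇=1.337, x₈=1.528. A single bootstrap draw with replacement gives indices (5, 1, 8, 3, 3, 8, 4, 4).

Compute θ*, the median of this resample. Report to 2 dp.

Resample values: 2.481, -0.075, 1.528, 2.803, 2.803, 1.528, -1.190, -1.190.
Sorted: -1.190, -1.190, -0.075, 1.528, 1.528, 2.481, 2.803, 2.803
Median = average of the two middle values = 1.53

θ* = 1.53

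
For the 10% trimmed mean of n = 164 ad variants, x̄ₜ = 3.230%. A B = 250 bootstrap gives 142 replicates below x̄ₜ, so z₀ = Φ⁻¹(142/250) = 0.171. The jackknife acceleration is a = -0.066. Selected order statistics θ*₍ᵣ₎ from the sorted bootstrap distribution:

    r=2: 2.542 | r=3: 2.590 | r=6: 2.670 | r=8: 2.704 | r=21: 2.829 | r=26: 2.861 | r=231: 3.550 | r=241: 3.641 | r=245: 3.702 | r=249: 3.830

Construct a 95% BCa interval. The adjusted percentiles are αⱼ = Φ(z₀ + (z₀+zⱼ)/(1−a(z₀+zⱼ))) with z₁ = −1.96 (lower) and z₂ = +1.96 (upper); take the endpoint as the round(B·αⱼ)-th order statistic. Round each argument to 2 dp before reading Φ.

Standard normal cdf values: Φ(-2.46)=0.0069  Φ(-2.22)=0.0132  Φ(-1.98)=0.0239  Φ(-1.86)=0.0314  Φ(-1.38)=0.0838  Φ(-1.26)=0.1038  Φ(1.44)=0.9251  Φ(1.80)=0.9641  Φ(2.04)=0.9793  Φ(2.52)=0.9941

Lower: z₀ + z₁ = 0.171 + (-1.960) = -1.789; 1 − a(z₀+z₁) = 1 − (-0.066)(-1.789) = 0.8819; argument = 0.171 + (-1.789)/0.8819 = -1.8575 → -1.86.
α₁ = Φ(-1.86) = 0.0314; rank = round(250 × 0.0314) = 8; θ*₍8₎ = 2.704.
Upper: z₀ + z₂ = 2.131; 1 − a(z₀+z₂) = 1.1406; argument = 2.0392 → 2.04; α₂ = 0.9793; rank = 245; θ*₍245₎ = 3.702.

(2.704, 3.702)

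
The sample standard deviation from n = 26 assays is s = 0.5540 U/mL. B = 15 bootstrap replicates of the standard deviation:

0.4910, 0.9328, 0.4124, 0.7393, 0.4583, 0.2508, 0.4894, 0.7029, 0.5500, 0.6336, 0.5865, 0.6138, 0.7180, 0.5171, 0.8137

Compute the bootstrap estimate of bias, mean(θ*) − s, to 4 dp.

bias = +0.0400

mean(θ*) = (0.4910 + 0.9328 + 0.4124 + 0.7393 + 0.4583 + 0.2508 + 0.4894 + 0.7029 + 0.5500 + 0.6336 + 0.5865 + 0.6138 + 0.7180 + 0.5171 + 0.8137) / 15 = 0.59397
bias = 0.59397 − 0.5540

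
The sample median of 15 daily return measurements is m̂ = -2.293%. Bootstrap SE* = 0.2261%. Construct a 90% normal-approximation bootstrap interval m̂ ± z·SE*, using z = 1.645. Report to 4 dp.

(-2.6649, -1.9211)

Margin = 1.645 × 0.2261 = 0.37193
Interval: -2.293 ± 0.37193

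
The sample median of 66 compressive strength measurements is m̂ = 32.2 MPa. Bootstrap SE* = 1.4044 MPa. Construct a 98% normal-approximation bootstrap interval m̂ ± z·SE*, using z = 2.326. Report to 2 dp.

(28.93, 35.47)

Margin = 2.326 × 1.4044 = 3.267
Interval: 32.2 ± 3.267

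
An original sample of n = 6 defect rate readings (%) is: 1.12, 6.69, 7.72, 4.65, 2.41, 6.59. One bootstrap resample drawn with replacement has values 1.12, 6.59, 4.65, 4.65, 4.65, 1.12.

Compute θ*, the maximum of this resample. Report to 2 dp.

θ* = 6.59

Maximum = 6.59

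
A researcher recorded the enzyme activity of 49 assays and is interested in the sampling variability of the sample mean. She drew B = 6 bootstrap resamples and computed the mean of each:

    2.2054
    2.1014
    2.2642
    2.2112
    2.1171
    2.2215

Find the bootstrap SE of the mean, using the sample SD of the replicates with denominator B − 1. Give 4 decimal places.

Bootstrap SE is the standard deviation of the 6 replicate means.
Mean of replicates: (2.2054 + 2.1014 + 2.2642 + 2.2112 + 2.1171 + 2.2215) / 6 = 13.12080 / 6 = 2.18680
Sum of squared deviations: (+0.01860)² + (−0.08540)² + (+0.07740)² + (+0.02440)² + (−0.06970)² + (+0.03470)² = 0.02029
Variance = 0.02029 / 5 = 0.00406
SE* = √0.00406

SE* = 0.0637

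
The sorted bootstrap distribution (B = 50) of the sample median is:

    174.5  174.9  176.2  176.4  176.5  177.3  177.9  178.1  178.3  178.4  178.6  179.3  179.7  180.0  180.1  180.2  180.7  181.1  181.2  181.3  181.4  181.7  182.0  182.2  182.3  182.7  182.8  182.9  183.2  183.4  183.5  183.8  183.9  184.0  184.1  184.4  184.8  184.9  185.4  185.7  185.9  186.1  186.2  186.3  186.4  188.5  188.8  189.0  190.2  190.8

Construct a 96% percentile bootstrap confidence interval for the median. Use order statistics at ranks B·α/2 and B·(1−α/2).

α = 0.04; lower rank = 50 × 0.020 = 1; upper rank = 50 × 0.980 = 49.
The 1st smallest replicate is 174.5; the 49th is 190.2.

(174.5, 190.2)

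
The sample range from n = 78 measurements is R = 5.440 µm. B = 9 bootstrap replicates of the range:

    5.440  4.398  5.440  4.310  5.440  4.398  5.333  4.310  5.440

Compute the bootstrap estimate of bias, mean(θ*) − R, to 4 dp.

mean(θ*) = (5.440 + 4.398 + 5.440 + 4.310 + 5.440 + 4.398 + 5.333 + 4.310 + 5.440) / 9 = 4.94544
bias = 4.94544 − 5.440

bias = −0.4946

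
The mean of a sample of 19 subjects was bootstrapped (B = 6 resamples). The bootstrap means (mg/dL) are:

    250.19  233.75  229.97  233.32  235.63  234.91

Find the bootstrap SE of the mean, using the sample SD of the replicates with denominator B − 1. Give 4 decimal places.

Bootstrap SE is the standard deviation of the 6 replicate means.
Mean of replicates: (250.19 + 233.75 + 229.97 + 233.32 + 235.63 + 234.91) / 6 = 1417.77000 / 6 = 236.29500
Sum of squared deviations: (+13.89500)² + (−2.54500)² + (−6.32500)² + (−2.97500)² + (−0.66500)² + (−1.38500)² = 250.76475
Variance = 250.76475 / 5 = 50.15295
SE* = √50.15295

SE* = 7.0819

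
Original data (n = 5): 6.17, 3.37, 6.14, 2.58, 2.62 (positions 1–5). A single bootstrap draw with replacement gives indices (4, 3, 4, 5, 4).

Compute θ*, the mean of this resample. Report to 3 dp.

Resample values: 2.58, 6.14, 2.58, 2.62, 2.58.
Mean = (2.58 + 6.14 + 2.58 + 2.62 + 2.58) / 5 = 16.500 / 5 = 3.300

θ* = 3.300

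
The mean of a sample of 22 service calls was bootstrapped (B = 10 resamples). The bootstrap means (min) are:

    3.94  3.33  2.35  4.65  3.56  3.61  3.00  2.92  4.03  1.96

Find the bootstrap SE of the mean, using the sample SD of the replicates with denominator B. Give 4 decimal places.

Bootstrap SE is the standard deviation of the 10 replicate means.
Mean of replicates: (3.94 + 3.33 + 2.35 + 4.65 + 3.56 + 3.61 + 3.00 + 2.92 + 4.03 + 1.96) / 10 = 33.35000 / 10 = 3.33500
Sum of squared deviations: (+0.60500)² + (−0.00500)² + (−0.98500)² + (+1.31500)² + (+0.22500)² + (+0.27500)² + (−0.33500)² + (−0.41500)² + (+0.69500)² + (−1.37500)² = 5.84985
Variance = 5.84985 / 10 = 0.58499
SE* = √0.58499

SE* = 0.7648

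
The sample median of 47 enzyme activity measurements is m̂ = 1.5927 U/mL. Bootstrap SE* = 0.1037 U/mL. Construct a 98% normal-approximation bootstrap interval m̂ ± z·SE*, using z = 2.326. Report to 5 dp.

Margin = 2.326 × 0.1037 = 0.241206
Interval: 1.5927 ± 0.241206

(1.35149, 1.83391)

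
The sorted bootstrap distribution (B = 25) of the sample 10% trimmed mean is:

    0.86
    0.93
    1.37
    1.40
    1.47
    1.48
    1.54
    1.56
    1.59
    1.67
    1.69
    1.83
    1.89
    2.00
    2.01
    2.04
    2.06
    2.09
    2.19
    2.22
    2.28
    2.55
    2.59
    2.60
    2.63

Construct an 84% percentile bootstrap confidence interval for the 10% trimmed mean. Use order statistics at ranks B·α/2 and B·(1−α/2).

(0.93, 2.59)

α = 0.16; lower rank = 25 × 0.080 = 2; upper rank = 25 × 0.920 = 23.
The 2nd smallest replicate is 0.93; the 23rd is 2.59.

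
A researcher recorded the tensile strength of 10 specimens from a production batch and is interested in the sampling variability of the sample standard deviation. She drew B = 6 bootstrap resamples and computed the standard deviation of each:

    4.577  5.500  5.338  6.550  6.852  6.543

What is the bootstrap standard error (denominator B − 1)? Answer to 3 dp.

SE* = 0.891

Bootstrap SE is the standard deviation of the 6 replicate standard deviations.
Mean of replicates: (4.577 + 5.500 + 5.338 + 6.550 + 6.852 + 6.543) / 6 = 35.3600 / 6 = 5.8933
Sum of squared deviations: (−1.3163)² + (−0.3933)² + (−0.5553)² + (+0.6567)² + (+0.9587)² + (+0.6497)² = 3.9682
Variance = 3.9682 / 5 = 0.7936
SE* = √0.7936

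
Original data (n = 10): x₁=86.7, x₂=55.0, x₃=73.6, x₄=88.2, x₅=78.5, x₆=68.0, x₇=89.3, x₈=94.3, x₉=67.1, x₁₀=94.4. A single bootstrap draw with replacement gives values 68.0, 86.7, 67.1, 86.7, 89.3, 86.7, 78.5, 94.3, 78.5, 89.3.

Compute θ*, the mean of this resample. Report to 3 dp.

θ* = 82.510

Mean = (68.0 + 86.7 + 67.1 + 86.7 + 89.3 + 86.7 + 78.5 + 94.3 + 78.5 + 89.3) / 10 = 825.10 / 10 = 82.510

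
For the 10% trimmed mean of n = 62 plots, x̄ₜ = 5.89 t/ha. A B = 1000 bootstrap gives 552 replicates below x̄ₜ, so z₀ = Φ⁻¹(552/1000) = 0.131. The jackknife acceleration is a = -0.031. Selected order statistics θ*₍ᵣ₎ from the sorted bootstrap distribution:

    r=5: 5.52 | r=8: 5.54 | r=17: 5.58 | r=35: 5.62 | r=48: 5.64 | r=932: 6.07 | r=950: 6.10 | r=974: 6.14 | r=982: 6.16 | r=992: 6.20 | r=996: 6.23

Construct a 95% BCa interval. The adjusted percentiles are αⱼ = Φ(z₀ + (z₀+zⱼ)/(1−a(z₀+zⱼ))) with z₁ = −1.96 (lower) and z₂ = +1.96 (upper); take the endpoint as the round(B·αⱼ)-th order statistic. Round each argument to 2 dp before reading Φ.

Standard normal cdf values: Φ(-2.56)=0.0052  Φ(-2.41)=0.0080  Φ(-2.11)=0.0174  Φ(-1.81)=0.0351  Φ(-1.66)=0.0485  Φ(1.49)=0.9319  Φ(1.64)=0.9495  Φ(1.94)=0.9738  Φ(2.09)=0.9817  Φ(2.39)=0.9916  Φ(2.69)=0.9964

Lower: z₀ + z₁ = 0.131 + (-1.960) = -1.829; 1 − a(z₀+z₁) = 1 − (-0.031)(-1.829) = 0.9433; argument = 0.131 + (-1.829)/0.9433 = -1.8079 → -1.81.
α₁ = Φ(-1.81) = 0.0351; rank = round(1000 × 0.0351) = 35; θ*₍35₎ = 5.62.
Upper: z₀ + z₂ = 2.091; 1 − a(z₀+z₂) = 1.0648; argument = 2.0947 → 2.09; α₂ = 0.9817; rank = 982; θ*₍982₎ = 6.16.

(5.62, 6.16)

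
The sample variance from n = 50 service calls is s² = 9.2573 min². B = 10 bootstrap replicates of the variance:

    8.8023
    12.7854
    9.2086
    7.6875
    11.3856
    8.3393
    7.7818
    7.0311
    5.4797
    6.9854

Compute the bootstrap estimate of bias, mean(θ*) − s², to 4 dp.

mean(θ*) = (8.8023 + 12.7854 + 9.2086 + 7.6875 + 11.3856 + 8.3393 + 7.7818 + 7.0311 + 5.4797 + 6.9854) / 10 = 8.54867
bias = 8.54867 − 9.2573

bias = −0.7086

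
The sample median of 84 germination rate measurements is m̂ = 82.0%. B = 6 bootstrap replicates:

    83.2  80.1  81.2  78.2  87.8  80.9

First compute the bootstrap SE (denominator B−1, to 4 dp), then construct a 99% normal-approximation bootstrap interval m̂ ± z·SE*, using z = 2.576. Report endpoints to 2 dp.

(73.46, 90.54)

Mean of replicates = 81.9000; sum of squared deviations = 54.9200; SE* = √(54.9200/5) = 3.3142
Margin = 2.576 × 3.3142 = 8.537
Interval: 82.0 ± 8.537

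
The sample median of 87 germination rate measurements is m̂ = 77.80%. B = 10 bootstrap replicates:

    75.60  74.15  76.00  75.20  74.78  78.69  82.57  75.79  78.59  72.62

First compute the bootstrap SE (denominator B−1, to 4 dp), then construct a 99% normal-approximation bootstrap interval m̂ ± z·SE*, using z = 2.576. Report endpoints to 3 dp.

Mean of replicates = 76.3990; sum of squared deviations = 72.6965; SE* = √(72.6965/9) = 2.8421
Margin = 2.576 × 2.8421 = 7.3212
Interval: 77.80 ± 7.3212

(70.479, 85.121)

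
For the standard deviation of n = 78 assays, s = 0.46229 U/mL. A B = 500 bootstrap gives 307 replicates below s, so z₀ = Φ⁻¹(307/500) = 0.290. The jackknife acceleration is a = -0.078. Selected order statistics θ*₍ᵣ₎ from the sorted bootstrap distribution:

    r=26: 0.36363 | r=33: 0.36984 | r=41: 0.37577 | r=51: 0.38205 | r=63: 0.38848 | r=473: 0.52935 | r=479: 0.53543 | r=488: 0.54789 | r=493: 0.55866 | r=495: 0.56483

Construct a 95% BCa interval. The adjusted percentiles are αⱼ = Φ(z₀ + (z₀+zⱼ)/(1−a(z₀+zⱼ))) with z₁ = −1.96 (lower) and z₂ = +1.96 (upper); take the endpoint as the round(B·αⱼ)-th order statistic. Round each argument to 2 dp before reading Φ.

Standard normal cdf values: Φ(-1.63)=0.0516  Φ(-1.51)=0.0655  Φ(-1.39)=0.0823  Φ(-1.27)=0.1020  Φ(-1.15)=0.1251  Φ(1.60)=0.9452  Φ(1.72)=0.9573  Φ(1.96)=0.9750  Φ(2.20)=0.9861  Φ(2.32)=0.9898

(0.36363, 0.55866)

Lower: z₀ + z₁ = 0.290 + (-1.960) = -1.670; 1 − a(z₀+z₁) = 1 − (-0.078)(-1.670) = 0.8697; argument = 0.290 + (-1.670)/0.8697 = -1.6301 → -1.63.
α₁ = Φ(-1.63) = 0.0516; rank = round(500 × 0.0516) = 26; θ*₍26₎ = 0.36363.
Upper: z₀ + z₂ = 2.250; 1 − a(z₀+z₂) = 1.1755; argument = 2.2041 → 2.20; α₂ = 0.9861; rank = 493; θ*₍493₎ = 0.55866.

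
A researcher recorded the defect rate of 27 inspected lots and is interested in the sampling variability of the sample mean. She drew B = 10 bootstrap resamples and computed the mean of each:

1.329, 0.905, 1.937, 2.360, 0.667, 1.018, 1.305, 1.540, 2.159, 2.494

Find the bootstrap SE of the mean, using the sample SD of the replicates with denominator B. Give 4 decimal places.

SE* = 0.6042

Bootstrap SE is the standard deviation of the 10 replicate means.
Mean of replicates: (1.329 + 0.905 + 1.937 + 2.360 + 0.667 + 1.018 + 1.305 + 1.540 + 2.159 + 2.494) / 10 = 15.71400 / 10 = 1.57140
Sum of squared deviations: (−0.24240)² + (−0.66640)² + (+0.36560)² + (+0.78860)² + (−0.90440)² + (−0.55340)² + (−0.26640)² + (−0.03140)² + (+0.58760)² + (+0.92260)² = 3.65101
Variance = 3.65101 / 10 = 0.36510
SE* = √0.36510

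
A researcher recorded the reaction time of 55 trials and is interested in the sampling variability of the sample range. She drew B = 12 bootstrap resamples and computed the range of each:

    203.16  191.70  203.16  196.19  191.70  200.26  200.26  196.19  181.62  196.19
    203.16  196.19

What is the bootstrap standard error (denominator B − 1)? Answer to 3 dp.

SE* = 6.245

Bootstrap SE is the standard deviation of the 12 replicate ranges.
Mean of replicates: (203.16 + 191.70 + 203.16 + 196.19 + 191.70 + 200.26 + 200.26 + 196.19 + 181.62 + 196.19 + 203.16 + 196.19) / 12 = 2359.7800 / 12 = 196.6483
Sum of squared deviations: (+6.5117)² + (−4.9483)² + (+6.5117)² + (−0.4583)² + (−4.9483)² + (+3.6117)² + (+3.6117)² + (−0.4583)² + (−15.0283)² + (−0.4583)² + (+6.5117)² + (−0.4583)² = 428.9568
Variance = 428.9568 / 11 = 38.9961
SE* = √38.9961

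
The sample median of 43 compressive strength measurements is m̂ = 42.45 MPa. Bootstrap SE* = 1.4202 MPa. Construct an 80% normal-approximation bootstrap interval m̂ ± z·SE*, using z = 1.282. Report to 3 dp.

Margin = 1.282 × 1.4202 = 1.8207
Interval: 42.45 ± 1.8207

(40.629, 44.271)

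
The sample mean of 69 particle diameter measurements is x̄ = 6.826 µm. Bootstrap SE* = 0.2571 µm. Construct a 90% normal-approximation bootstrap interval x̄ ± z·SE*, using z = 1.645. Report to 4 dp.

Margin = 1.645 × 0.2571 = 0.42293
Interval: 6.826 ± 0.42293

(6.4031, 7.2489)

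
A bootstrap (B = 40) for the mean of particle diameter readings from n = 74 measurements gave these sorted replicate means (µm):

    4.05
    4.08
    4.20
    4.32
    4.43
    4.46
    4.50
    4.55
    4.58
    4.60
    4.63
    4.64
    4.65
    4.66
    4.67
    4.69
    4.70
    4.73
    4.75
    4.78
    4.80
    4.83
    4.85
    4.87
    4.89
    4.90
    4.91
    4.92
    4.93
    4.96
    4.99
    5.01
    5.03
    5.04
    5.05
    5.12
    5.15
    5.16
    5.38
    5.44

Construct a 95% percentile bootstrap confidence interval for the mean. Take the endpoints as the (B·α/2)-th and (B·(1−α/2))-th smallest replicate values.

(4.05, 5.38)

α = 0.05; lower rank = 40 × 0.025 = 1; upper rank = 40 × 0.975 = 39.
The 1st smallest replicate is 4.05; the 39th is 5.38.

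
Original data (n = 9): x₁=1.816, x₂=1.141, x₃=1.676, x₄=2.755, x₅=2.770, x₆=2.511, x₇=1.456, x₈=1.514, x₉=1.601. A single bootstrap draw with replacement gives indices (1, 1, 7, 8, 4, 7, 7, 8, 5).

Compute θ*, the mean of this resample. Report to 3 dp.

Resample values: 1.816, 1.816, 1.456, 1.514, 2.755, 1.456, 1.456, 1.514, 2.770.
Mean = (1.816 + 1.816 + 1.456 + 1.514 + 2.755 + 1.456 + 1.456 + 1.514 + 2.770) / 9 = 16.5530 / 9 = 1.839

θ* = 1.839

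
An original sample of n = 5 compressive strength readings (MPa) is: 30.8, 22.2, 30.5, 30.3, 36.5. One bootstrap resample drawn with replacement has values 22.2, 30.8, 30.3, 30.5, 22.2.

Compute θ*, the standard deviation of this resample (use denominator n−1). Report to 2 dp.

Mean = 27.2000; sum of squared deviations = 83.4600
s² = 83.4600 / 4 = 20.8650
s = √20.8650 = 4.57

θ* = 4.57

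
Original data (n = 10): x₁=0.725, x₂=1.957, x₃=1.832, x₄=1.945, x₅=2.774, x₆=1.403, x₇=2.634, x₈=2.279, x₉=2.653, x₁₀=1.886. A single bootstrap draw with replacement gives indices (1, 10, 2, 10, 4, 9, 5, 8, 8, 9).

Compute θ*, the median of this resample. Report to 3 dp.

θ* = 2.118

Resample values: 0.725, 1.886, 1.957, 1.886, 1.945, 2.653, 2.774, 2.279, 2.279, 2.653.
Sorted: 0.725, 1.886, 1.886, 1.945, 1.957, 2.279, 2.279, 2.653, 2.653, 2.774
Median = average of the two middle values = 2.118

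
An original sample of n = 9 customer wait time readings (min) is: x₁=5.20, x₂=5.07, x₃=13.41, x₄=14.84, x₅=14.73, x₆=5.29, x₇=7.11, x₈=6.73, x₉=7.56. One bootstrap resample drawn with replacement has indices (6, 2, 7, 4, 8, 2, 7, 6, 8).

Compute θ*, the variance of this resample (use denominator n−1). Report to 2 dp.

Resample values: 5.29, 5.07, 7.11, 14.84, 6.73, 5.07, 7.11, 5.29, 6.73.
Mean = 7.0267; sum of squared deviations = 74.9272
s² = 74.9272 / 8 = 9.3659

θ* = 9.37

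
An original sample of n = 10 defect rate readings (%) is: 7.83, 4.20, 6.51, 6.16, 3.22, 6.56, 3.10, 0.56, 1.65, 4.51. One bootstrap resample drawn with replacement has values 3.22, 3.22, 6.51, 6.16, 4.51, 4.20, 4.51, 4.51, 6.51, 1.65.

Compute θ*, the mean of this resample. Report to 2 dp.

θ* = 4.50

Mean = (3.22 + 3.22 + 6.51 + 6.16 + 4.51 + 4.20 + 4.51 + 4.51 + 6.51 + 1.65) / 10 = 45.000 / 10 = 4.50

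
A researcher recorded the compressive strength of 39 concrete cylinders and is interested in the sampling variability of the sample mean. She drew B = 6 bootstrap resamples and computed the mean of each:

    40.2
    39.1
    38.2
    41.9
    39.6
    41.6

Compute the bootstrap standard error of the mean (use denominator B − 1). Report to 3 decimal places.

Bootstrap SE is the standard deviation of the 6 replicate means.
Mean of replicates: (40.2 + 39.1 + 38.2 + 41.9 + 39.6 + 41.6) / 6 = 240.6000 / 6 = 40.1000
Sum of squared deviations: (+0.1000)² + (−1.0000)² + (−1.9000)² + (+1.8000)² + (−0.5000)² + (+1.5000)² = 10.3600
Variance = 10.3600 / 5 = 2.0720
SE* = √2.0720

SE* = 1.439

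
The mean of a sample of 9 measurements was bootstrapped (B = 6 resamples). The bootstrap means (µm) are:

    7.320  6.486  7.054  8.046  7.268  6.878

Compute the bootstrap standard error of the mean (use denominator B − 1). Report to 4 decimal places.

SE* = 0.5227

Bootstrap SE is the standard deviation of the 6 replicate means.
Mean of replicates: (7.320 + 6.486 + 7.054 + 8.046 + 7.268 + 6.878) / 6 = 43.05200 / 6 = 7.17533
Sum of squared deviations: (+0.14467)² + (−0.68933)² + (−0.12133)² + (+0.87067)² + (+0.09267)² + (−0.29733)² = 1.36589
Variance = 1.36589 / 5 = 0.27318
SE* = √0.27318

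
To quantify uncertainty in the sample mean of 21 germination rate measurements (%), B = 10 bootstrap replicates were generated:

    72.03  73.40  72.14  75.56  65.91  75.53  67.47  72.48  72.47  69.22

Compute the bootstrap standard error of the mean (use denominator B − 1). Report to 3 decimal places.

SE* = 3.188

Bootstrap SE is the standard deviation of the 10 replicate means.
Mean of replicates: (72.03 + 73.40 + 72.14 + 75.56 + 65.91 + 75.53 + 67.47 + 72.48 + 72.47 + 69.22) / 10 = 716.2100 / 10 = 71.6210
Sum of squared deviations: (+0.4090)² + (+1.7790)² + (+0.5190)² + (+3.9390)² + (−5.7110)² + (+3.9090)² + (−4.1510)² + (+0.8590)² + (+0.8490)² + (−2.4010)² = 91.4673
Variance = 91.4673 / 9 = 10.1630
SE* = √10.1630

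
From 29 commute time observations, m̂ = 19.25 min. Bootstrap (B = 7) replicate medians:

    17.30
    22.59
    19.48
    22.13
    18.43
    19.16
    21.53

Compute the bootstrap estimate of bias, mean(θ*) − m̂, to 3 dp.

mean(θ*) = (17.30 + 22.59 + 19.48 + 22.13 + 18.43 + 19.16 + 21.53) / 7 = 20.0886
bias = 20.0886 − 19.25

bias = +0.839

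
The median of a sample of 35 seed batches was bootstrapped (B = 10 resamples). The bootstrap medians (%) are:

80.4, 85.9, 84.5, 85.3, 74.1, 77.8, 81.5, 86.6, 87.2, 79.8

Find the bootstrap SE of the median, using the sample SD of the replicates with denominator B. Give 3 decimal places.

SE* = 4.090

Bootstrap SE is the standard deviation of the 10 replicate medians.
Mean of replicates: (80.4 + 85.9 + 84.5 + 85.3 + 74.1 + 77.8 + 81.5 + 86.6 + 87.2 + 79.8) / 10 = 823.1000 / 10 = 82.3100
Sum of squared deviations: (−1.9100)² + (+3.5900)² + (+2.1900)² + (+2.9900)² + (−8.2100)² + (−4.5100)² + (−0.8100)² + (+4.2900)² + (+4.8900)² + (−2.5100)² = 167.2890
Variance = 167.2890 / 10 = 16.7289
SE* = √16.7289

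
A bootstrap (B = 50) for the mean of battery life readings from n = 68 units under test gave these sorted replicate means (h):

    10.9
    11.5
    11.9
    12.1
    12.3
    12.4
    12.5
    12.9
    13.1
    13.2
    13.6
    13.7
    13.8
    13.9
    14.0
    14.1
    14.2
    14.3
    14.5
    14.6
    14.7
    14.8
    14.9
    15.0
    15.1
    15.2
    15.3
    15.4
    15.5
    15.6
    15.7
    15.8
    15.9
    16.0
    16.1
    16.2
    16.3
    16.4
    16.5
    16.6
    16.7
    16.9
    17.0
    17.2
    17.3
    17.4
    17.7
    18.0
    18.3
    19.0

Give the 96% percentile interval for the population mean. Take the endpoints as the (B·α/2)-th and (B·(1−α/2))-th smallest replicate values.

(10.9, 18.3)

α = 0.04; lower rank = 50 × 0.020 = 1; upper rank = 50 × 0.980 = 49.
The 1st smallest replicate is 10.9; the 49th is 18.3.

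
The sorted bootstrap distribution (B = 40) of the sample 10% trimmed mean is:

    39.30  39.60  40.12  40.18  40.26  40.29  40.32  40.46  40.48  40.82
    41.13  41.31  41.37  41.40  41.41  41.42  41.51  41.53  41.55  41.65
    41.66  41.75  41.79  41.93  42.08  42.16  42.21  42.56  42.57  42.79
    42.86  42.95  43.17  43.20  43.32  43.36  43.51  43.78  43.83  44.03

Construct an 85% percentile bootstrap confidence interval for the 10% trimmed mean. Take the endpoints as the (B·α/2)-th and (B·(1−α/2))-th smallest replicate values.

(40.12, 43.51)

α = 0.15; lower rank = 40 × 0.075 = 3; upper rank = 40 × 0.925 = 37.
The 3rd smallest replicate is 40.12; the 37th is 43.51.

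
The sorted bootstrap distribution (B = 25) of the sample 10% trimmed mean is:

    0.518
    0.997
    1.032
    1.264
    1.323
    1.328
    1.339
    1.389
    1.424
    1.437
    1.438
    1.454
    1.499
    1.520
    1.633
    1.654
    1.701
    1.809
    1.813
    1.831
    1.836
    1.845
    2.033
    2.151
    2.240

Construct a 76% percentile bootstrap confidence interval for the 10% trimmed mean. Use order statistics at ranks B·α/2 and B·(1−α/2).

(1.032, 1.845)

α = 0.24; lower rank = 25 × 0.120 = 3; upper rank = 25 × 0.880 = 22.
The 3rd smallest replicate is 1.032; the 22nd is 1.845.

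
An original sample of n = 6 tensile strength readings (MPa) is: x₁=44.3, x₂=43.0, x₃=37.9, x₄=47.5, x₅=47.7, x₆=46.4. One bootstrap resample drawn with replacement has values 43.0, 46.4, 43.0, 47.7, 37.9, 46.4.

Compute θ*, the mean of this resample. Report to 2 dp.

θ* = 44.07

Mean = (43.0 + 46.4 + 43.0 + 47.7 + 37.9 + 46.4) / 6 = 264.40 / 6 = 44.07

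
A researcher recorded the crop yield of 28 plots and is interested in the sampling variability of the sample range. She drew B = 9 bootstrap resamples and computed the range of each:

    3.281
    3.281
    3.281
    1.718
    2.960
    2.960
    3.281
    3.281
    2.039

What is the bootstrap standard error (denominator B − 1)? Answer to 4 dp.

SE* = 0.5991

Bootstrap SE is the standard deviation of the 9 replicate ranges.
Mean of replicates: (3.281 + 3.281 + 3.281 + 1.718 + 2.960 + 2.960 + 3.281 + 3.281 + 2.039) / 9 = 26.08200 / 9 = 2.89800
Sum of squared deviations: (+0.38300)² + (+0.38300)² + (+0.38300)² + (−1.18000)² + (+0.06200)² + (+0.06200)² + (+0.38300)² + (+0.38300)² + (−0.85900)² = 2.87141
Variance = 2.87141 / 8 = 0.35893
SE* = √0.35893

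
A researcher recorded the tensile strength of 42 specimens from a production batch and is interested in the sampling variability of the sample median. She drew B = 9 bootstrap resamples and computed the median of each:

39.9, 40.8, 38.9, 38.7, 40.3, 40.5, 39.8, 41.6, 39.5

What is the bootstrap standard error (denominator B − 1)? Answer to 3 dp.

SE* = 0.918

Bootstrap SE is the standard deviation of the 9 replicate medians.
Mean of replicates: (39.9 + 40.8 + 38.9 + 38.7 + 40.3 + 40.5 + 39.8 + 41.6 + 39.5) / 9 = 360.0000 / 9 = 40.0000
Sum of squared deviations: (−0.1000)² + (+0.8000)² + (−1.1000)² + (−1.3000)² + (+0.3000)² + (+0.5000)² + (−0.2000)² + (+1.6000)² + (−0.5000)² = 6.7400
Variance = 6.7400 / 8 = 0.8425
SE* = √0.8425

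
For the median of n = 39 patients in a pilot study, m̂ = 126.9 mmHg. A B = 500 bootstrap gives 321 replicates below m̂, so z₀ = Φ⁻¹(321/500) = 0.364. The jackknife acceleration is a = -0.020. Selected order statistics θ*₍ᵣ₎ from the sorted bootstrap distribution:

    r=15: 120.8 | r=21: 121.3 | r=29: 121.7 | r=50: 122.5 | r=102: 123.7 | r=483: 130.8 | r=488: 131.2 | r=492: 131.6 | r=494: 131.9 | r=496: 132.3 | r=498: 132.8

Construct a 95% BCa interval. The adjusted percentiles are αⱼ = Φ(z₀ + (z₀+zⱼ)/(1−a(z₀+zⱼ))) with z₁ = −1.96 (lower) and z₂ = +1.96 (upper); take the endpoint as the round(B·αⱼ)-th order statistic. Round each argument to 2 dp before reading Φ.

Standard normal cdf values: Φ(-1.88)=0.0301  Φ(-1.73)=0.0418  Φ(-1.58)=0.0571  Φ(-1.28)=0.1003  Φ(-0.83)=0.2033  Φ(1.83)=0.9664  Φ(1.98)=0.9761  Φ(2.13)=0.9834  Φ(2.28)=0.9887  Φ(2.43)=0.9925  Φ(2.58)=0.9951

Lower: z₀ + z₁ = 0.364 + (-1.960) = -1.596; 1 − a(z₀+z₁) = 1 − (-0.020)(-1.596) = 0.9681; argument = 0.364 + (-1.596)/0.9681 = -1.2846 → -1.28.
α₁ = Φ(-1.28) = 0.1003; rank = round(500 × 0.1003) = 50; θ*₍50₎ = 122.5.
Upper: z₀ + z₂ = 2.324; 1 − a(z₀+z₂) = 1.0465; argument = 2.5848 → 2.58; α₂ = 0.9951; rank = 498; θ*₍498₎ = 132.8.

(122.5, 132.8)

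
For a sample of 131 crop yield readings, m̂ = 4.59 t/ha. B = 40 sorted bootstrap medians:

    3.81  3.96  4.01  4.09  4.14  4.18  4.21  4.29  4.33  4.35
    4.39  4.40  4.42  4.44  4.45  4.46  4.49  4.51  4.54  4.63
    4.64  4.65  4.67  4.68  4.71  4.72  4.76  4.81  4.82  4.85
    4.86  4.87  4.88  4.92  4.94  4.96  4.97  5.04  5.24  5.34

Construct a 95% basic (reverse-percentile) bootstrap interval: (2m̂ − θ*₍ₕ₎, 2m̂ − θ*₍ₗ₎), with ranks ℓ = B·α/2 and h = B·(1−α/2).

(3.94, 5.37)

Percentile endpoints at ranks 1 and 39: θ*₍1₎ = 3.81, θ*₍39₎ = 5.24.
Basic interval reflects these around m̂:
  lower = 2 × 4.59 − 5.24 = 3.94
  upper = 2 × 4.59 − 3.81 = 5.37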